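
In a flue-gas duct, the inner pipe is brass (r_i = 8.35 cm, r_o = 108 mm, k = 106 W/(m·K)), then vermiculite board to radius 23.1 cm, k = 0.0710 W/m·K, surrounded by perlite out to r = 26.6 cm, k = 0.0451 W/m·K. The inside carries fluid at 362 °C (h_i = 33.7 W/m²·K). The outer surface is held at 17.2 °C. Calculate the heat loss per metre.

Q' = 153 W/m

Treat each layer as a resistance in series:
  R'_conv,in = 1/(2πr h) = 1/(2π·0.0835·33.7) = 0.05656 m·K/W
  R'_brass = ln(0.108/0.0835)/(2πk) = 0.2573/(2π·106) = 3.863×10^-4 m·K/W
  R'_vermiculite board = ln(0.231/0.108)/(2πk) = 0.7603/(2π·0.0710) = 1.704 m·K/W
  R'_perlite = ln(0.266/0.231)/(2πk) = 0.1411/(2π·0.0451) = 0.4979 m·K/W
ΣR = 0.05656 + 3.863×10^-4 + 1.704 + 0.4979 = 2.259 m·K/W
Q' = ΔT/ΣR = (362 °C − 17.2 °C)/2.259 = 153 W/m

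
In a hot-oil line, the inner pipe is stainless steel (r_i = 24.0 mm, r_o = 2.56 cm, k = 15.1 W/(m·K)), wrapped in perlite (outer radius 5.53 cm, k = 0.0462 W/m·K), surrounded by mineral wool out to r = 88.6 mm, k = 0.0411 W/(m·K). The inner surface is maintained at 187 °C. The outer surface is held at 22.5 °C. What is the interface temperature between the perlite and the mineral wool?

T = 89.5 °C

Series thermal resistances, inner to outer:
  R'_stainless steel = ln(0.0256/0.0240)/(2πk) = 0.06454/(2π·15.1) = 6.802×10^-4 m·K/W
  R'_perlite = ln(0.0553/0.0256)/(2πk) = 0.7702/(2π·0.0462) = 2.653 m·K/W
  R'_mineral wool = ln(0.0886/0.0553)/(2πk) = 0.4714/(2π·0.0411) = 1.825 m·K/W
ΣR = 6.802×10^-4 + 2.653 + 1.825 = 4.479 m·K/W
Q' = ΔT/ΣR = (187 °C − 22.5 °C)/4.479 = 36.73 W/m
From the inner boundary to the perlite/mineral wool interface, ΣR_partial = 2.654 m·K/W.
T_interface = T_in − Q'·ΣR_partial = 187 °C − (36.73)(2.654) = 89.5 °C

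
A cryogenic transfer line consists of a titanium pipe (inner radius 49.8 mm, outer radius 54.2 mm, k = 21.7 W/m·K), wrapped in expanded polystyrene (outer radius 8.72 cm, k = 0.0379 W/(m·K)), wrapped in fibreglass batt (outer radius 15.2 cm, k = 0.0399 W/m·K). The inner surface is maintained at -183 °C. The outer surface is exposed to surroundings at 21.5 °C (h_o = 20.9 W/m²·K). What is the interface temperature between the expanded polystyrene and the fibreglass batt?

T = -87.2 °C

Series thermal resistances, inner to outer:
  R'_titanium = ln(0.0542/0.0498)/(2πk) = 0.08467/(2π·21.7) = 6.210×10^-4 m·K/W
  R'_expanded polystyrene = ln(0.0872/0.0542)/(2πk) = 0.4755/(2π·0.0379) = 1.997 m·K/W
  R'_fibreglass batt = ln(0.152/0.0872)/(2πk) = 0.5557/(2π·0.0399) = 2.217 m·K/W
  R'_conv,out = 1/(2πr h) = 1/(2π·0.152·20.9) = 0.05010 m·K/W
ΣR = 6.210×10^-4 + 1.997 + 2.217 + 0.05010 = 4.265 m·K/W
Q' = ΔT/ΣR = (-183 °C − 21.5 °C)/4.265 = -47.95 W/m
From the inner boundary to the expanded polystyrene/fibreglass batt interface, ΣR_partial = 1.998 m·K/W.
T_interface = T_in − Q'·ΣR_partial = -183 °C − (-47.95)(1.998) = -87.2 °C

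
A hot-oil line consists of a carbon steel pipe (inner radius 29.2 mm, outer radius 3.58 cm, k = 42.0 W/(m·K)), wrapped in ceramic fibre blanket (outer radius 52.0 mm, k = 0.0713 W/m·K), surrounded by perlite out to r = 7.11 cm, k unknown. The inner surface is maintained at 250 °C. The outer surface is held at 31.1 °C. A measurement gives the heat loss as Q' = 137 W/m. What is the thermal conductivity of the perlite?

k = 0.0652 W/m·K

ΣR = ΔT/Q' = |250 − 31.1|/137 = 1.598 m·K/W
Known resistances:
  R'_carbon steel = ln(0.0358/0.0292)/(2πk) = 0.2038/(2π·42.0) = 7.722×10^-4 m·K/W
  R'_ceramic fibre blanket = ln(0.0520/0.0358)/(2πk) = 0.3733/(2π·0.0713) = 0.8333 m·K/W
R_perlite = ΣR − ΣR_known = 1.598 − 0.8341 = 0.7639 m·K/W
ln(r₂/r₁)/(2πk) = 0.7639 ⇒ k = 0.3128/(2π·0.7639) = 0.0652 W/m·K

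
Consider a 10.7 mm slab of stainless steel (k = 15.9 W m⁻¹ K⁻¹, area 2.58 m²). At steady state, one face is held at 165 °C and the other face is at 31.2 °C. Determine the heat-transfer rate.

Q = kA·ΔT/L = 15.9 × 2.58 × |165 °C − 31.2 °C| / 0.0107 = 5.13×10^5 W

Q = 513 kW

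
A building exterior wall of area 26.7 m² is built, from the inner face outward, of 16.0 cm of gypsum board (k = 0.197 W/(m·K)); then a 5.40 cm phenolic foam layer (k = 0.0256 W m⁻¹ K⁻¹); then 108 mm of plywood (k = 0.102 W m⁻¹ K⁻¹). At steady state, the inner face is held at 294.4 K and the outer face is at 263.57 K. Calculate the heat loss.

Q = 207 W

Resistance network (inner→outer):
  R_gypsum board = L/(kA) = 0.160/(0.197·26.7) = 0.03042 K/W
  R_phenolic foam = L/(kA) = 0.0540/(0.0256·26.7) = 0.07900 K/W
  R_plywood = L/(kA) = 0.108/(0.102·26.7) = 0.03966 K/W
ΣR = 0.03042 + 0.07900 + 0.03966 = 0.1491 K/W
Q = ΔT/ΣR = (294.4 K − 263.57 K)/0.1491 = 207 W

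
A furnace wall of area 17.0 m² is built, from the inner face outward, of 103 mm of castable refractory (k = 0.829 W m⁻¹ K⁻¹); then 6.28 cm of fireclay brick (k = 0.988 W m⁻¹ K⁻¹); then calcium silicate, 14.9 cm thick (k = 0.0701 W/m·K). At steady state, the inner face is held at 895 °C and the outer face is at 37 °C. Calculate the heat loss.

Q = 6.31 kW

Resistance network (inner→outer):
  R_castable refractory = L/(kA) = 0.103/(0.829·17.0) = 0.007309 K/W
  R_fireclay brick = L/(kA) = 0.0628/(0.988·17.0) = 0.003739 K/W
  R_calcium silicate = L/(kA) = 0.149/(0.0701·17.0) = 0.1250 K/W
ΣR = 0.007309 + 0.003739 + 0.1250 = 0.1360 K/W
Q = ΔT/ΣR = (895 °C − 37 °C)/0.1360 = 6310 W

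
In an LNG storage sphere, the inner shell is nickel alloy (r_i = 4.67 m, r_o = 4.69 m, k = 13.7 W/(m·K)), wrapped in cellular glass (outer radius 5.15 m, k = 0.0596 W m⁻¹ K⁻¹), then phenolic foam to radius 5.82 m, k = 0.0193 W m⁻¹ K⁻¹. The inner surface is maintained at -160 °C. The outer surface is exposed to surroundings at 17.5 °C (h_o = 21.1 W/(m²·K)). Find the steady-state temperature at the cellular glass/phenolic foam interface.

T = -122 °C

Treat each layer as a resistance in series:
  R_nickel alloy = (1/4.67 − 1/4.69)/(4πk) = 9.131×10^-4/(4π·13.7) = 5.304×10^-6 K/W
  R_cellular glass = (1/4.69 − 1/5.15)/(4πk) = 0.01904/(4π·0.0596) = 0.02543 K/W
  R_phenolic foam = (1/5.15 − 1/5.82)/(4πk) = 0.02235/(4π·0.0193) = 0.09217 K/W
  R_conv,out = 1/(4πr²h) = 1/(4π·5.82²·21.1) = 1.113×10^-4 K/W
ΣR = 5.304×10^-6 + 0.02543 + 0.09217 + 1.113×10^-4 = 0.1177 K/W
Q = ΔT/ΣR = (-160 °C − 17.5 °C)/0.1177 = -1508 W
From the inner boundary to the cellular glass/phenolic foam interface, ΣR_partial = 0.02544 K/W.
T_interface = T_in − Q·ΣR_partial = -160 °C − (-1508)(0.02544) = -122 °C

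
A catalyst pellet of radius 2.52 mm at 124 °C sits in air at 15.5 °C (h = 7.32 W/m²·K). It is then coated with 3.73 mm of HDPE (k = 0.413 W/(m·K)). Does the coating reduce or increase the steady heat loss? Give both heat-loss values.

increases: 0.0634 → 0.335 W

Critical radius for a sphere: r_cr = 2k/h = 0.113 m = 11.3 cm.
Outer radius after coating: r₂ = 0.00252 + 0.00373 = 0.00625 m.
Since r₁ < r_cr and r₂ ≤ r_cr, the coating moves toward the maximum at r_cr — heat loss rises.
Bare: R = 1/(4πr₁²h) = 1712 K/W; Q = 108.5/1712 = 0.0634 W.
Coated: R = R_cond + R_conv = 323.9 K/W; Q = 108.5/323.9 = 0.335 W.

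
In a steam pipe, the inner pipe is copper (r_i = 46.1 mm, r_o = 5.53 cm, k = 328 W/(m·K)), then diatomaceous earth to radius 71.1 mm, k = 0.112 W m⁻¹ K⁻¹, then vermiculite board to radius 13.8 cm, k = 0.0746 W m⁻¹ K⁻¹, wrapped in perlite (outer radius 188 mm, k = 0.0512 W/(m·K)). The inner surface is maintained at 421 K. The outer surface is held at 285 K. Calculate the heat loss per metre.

Q' = 49.8 W/m

Series thermal resistances, inner to outer:
  R'_copper = ln(0.0553/0.0461)/(2πk) = 0.1820/(2π·328) = 8.829×10^-5 m·K/W
  R'_diatomaceous earth = ln(0.0711/0.0553)/(2πk) = 0.2513/(2π·0.112) = 0.3571 m·K/W
  R'_vermiculite board = ln(0.138/0.0711)/(2πk) = 0.6632/(2π·0.0746) = 1.415 m·K/W
  R'_perlite = ln(0.188/0.138)/(2πk) = 0.3092/(2π·0.0512) = 0.9611 m·K/W
ΣR = 8.829×10^-5 + 0.3571 + 1.415 + 0.9611 = 2.733 m·K/W
Q' = ΔT/ΣR = (421 K − 285 K)/2.733 = 49.8 W/m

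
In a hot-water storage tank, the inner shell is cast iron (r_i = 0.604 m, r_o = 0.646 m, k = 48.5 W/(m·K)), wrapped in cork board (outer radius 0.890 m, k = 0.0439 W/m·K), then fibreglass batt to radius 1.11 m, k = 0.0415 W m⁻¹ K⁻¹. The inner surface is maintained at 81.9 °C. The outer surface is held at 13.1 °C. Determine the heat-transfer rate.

Q = 57.5 W

Resistance network (inner→outer):
  R_cast iron = (1/0.604 − 1/0.646)/(4πk) = 0.1076/(4π·48.5) = 1.766×10^-4 K/W
  R_cork board = (1/0.646 − 1/0.890)/(4πk) = 0.4244/(4π·0.0439) = 0.7693 K/W
  R_fibreglass batt = (1/0.890 − 1/1.11)/(4πk) = 0.2227/(4π·0.0415) = 0.4270 K/W
ΣR = 1.766×10^-4 + 0.7693 + 0.4270 = 1.196 K/W
Q = ΔT/ΣR = (81.9 °C − 13.1 °C)/1.196 = 57.5 W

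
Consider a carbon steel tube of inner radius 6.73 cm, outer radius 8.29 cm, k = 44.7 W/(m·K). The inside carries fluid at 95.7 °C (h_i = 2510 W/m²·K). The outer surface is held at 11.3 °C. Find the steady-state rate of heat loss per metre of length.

Q' = 50100 W/m

Series thermal resistances, inner to outer:
  R'_conv,in = 1/(2πr h) = 1/(2π·0.0673·2510) = 9.422×10^-4 m·K/W
  R'_carbon steel = ln(0.0829/0.0673)/(2πk) = 0.2085/(2π·44.7) = 7.423×10^-4 m·K/W
ΣR = 9.422×10^-4 + 7.423×10^-4 = 0.001685 m·K/W
Q' = ΔT/ΣR = (95.7 °C − 11.3 °C)/0.001685 = 50100 W/m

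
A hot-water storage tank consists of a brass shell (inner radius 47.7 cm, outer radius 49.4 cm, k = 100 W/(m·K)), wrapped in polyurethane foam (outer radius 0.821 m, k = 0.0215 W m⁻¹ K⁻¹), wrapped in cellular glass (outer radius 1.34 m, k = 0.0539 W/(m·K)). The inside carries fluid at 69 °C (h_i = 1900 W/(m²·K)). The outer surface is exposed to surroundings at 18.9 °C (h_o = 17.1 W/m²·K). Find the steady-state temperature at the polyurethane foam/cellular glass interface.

T = 28.4 °C

Treat each layer as a resistance in series:
  R_conv,in = 1/(4πr²h) = 1/(4π·0.477²·1900) = 1.841×10^-4 K/W
  R_brass = (1/0.477 − 1/0.494)/(4πk) = 0.07214/(4π·100) = 5.741×10^-5 K/W
  R_polyurethane foam = (1/0.494 − 1/0.821)/(4πk) = 0.8063/(4π·0.0215) = 2.984 K/W
  R_cellular glass = (1/0.821 − 1/1.34)/(4πk) = 0.4718/(4π·0.0539) = 0.6965 K/W
  R_conv,out = 1/(4πr²h) = 1/(4π·1.34²·17.1) = 0.002592 K/W
ΣR = 1.841×10^-4 + 5.741×10^-5 + 2.984 + 0.6965 + 0.002592 = 3.683 K/W
Q = ΔT/ΣR = (69 °C − 18.9 °C)/3.683 = 13.60 W
From the inner boundary to the polyurethane foam/cellular glass interface, ΣR_partial = 2.984 K/W.
T_interface = T_in − Q·ΣR_partial = 69 °C − (13.60)(2.984) = 28.4 °C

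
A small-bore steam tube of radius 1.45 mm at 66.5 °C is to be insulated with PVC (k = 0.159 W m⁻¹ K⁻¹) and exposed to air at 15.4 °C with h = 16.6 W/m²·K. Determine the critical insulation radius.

r_cr = 0.958 cm

For a cylinder, r_cr = k_ins/h = 0.159/16.6 = 0.00958 m = 0.958 cm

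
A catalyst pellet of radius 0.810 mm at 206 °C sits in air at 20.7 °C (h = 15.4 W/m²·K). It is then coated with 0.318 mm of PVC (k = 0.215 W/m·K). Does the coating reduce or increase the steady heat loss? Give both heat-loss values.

Critical radius for a sphere: r_cr = 2k/h = 0.0279 m = 2.79 cm.
Outer radius after coating: r₂ = 8.10×10^-4 + 3.18×10^-4 = 0.001128 m.
Since r₁ < r_cr and r₂ ≤ r_cr, the coating moves toward the maximum at r_cr — heat loss rises.
Bare: R = 1/(4πr₁²h) = 7876 K/W; Q = 185.3/7876 = 0.0235 W.
Coated: R = R_cond + R_conv = 4190 K/W; Q = 185.3/4190 = 0.0442 W.

increases: 0.0235 → 0.0442 W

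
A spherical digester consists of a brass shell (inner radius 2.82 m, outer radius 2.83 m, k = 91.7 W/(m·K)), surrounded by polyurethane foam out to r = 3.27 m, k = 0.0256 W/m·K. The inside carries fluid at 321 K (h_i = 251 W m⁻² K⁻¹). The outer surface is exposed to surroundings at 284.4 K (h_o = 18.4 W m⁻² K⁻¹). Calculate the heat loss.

Series thermal resistances, inner to outer:
  R_conv,in = 1/(4πr²h) = 1/(4π·2.82²·251) = 3.987×10^-5 K/W
  R_brass = (1/2.82 − 1/2.83)/(4πk) = 0.001253/(4π·91.7) = 1.087×10^-6 K/W
  R_polyurethane foam = (1/2.83 − 1/3.27)/(4πk) = 0.04755/(4π·0.0256) = 0.1478 K/W
  R_conv,out = 1/(4πr²h) = 1/(4π·3.27²·18.4) = 4.045×10^-4 K/W
ΣR = 3.987×10^-5 + 1.087×10^-6 + 0.1478 + 4.045×10^-4 = 0.1482 K/W
Q = ΔT/ΣR = (321 K − 284.4 K)/0.1482 = 247 W

Q = 247 W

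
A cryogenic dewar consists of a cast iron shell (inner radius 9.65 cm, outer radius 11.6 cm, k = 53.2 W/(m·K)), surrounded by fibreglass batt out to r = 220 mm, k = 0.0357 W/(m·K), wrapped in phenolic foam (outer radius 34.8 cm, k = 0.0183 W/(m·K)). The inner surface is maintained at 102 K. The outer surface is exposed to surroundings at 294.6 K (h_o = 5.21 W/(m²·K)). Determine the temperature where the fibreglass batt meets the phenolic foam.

T = 208.2 K

Treat each layer as a resistance in series:
  R_cast iron = (1/0.0965 − 1/0.116)/(4πk) = 1.742/(4π·53.2) = 0.002606 K/W
  R_fibreglass batt = (1/0.116 − 1/0.220)/(4πk) = 4.075/(4π·0.0357) = 9.084 K/W
  R_phenolic foam = (1/0.220 − 1/0.348)/(4πk) = 1.672/(4π·0.0183) = 7.270 K/W
  R_conv,out = 1/(4πr²h) = 1/(4π·0.348²·5.21) = 0.1261 K/W
ΣR = 0.002606 + 9.084 + 7.270 + 0.1261 = 16.48 K/W
Q = ΔT/ΣR = (102 K − 294.6 K)/16.48 = -11.69 W
From the inner boundary to the fibreglass batt/phenolic foam interface, ΣR_partial = 9.087 K/W.
T_interface = T_in − Q·ΣR_partial = 102 K − (-11.69)(9.087) = 208.2 K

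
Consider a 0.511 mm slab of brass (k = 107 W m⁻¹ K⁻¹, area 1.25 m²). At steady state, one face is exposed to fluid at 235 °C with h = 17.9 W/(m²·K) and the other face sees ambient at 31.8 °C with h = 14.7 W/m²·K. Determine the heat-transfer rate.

Q = 2.05 kW

Series thermal resistances, inner to outer:
  R_conv,in = 1/(hA) = 1/(17.9·1.25) = 0.04469 K/W
  R_brass = L/(kA) = 5.11×10^-4/(107·1.25) = 3.821×10^-6 K/W
  R_conv,out = 1/(hA) = 1/(14.7·1.25) = 0.05442 K/W
ΣR = 0.04469 + 3.821×10^-6 + 0.05442 = 0.09911 K/W
Q = ΔT/ΣR = (235 °C − 31.8 °C)/0.09911 = 2050 W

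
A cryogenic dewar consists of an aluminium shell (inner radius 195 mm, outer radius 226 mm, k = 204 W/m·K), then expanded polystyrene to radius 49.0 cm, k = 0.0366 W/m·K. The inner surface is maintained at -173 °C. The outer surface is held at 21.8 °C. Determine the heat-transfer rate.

Treat each layer as a resistance in series:
  R_aluminium = (1/0.195 − 1/0.226)/(4πk) = 0.7034/(4π·204) = 2.744×10^-4 K/W
  R_expanded polystyrene = (1/0.226 − 1/0.490)/(4πk) = 2.384/(4π·0.0366) = 5.183 K/W
ΣR = 2.744×10^-4 + 5.183 = 5.183 K/W
Q = ΔT/ΣR = (-173 °C − 21.8 °C)/5.183 = -37.6 W
(Negative Q ⇒ heat flows inward; heat gain = 37.6 W.)

Q = 37.6 W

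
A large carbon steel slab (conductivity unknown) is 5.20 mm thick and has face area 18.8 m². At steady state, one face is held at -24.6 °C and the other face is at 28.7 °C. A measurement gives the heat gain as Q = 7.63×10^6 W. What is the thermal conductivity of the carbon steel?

k = 39.6 W/m·K

ΣR = ΔT/Q = |-24.6 − 28.7|/7.63×10^6 = 6.986×10^-6 K/W
L/(kA) = 6.986×10^-6 ⇒ k = 0.00520/(6.986×10^-6·18.8) = 39.6 W/m·K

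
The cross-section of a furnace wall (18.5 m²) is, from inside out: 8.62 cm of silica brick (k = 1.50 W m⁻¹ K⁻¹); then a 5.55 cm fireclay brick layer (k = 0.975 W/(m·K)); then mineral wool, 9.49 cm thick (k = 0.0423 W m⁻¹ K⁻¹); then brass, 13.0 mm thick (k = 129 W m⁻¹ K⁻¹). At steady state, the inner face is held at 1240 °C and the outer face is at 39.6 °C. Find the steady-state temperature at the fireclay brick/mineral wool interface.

T = 1182 °C

Resistance network (inner→outer):
  R_silica brick = L/(kA) = 0.0862/(1.50·18.5) = 0.003106 K/W
  R_fireclay brick = L/(kA) = 0.0555/(0.975·18.5) = 0.003077 K/W
  R_mineral wool = L/(kA) = 0.0949/(0.0423·18.5) = 0.1213 K/W
  R_brass = L/(kA) = 0.0130/(129·18.5) = 5.447×10^-6 K/W
ΣR = 0.003106 + 0.003077 + 0.1213 + 5.447×10^-6 = 0.1275 K/W
Q = ΔT/ΣR = (1240 °C − 39.6 °C)/0.1275 = 9415 W
From the inner boundary to the fireclay brick/mineral wool interface, ΣR_partial = 0.006183 K/W.
T_interface = T_in − Q·ΣR_partial = 1240 °C − (9415)(0.006183) = 1182 °C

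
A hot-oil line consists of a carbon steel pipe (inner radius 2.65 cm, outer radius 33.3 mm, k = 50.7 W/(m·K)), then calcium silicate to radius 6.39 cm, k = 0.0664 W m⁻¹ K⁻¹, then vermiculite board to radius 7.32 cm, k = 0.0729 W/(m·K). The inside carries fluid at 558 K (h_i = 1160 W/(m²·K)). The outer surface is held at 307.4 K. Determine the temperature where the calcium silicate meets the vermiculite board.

T = 347.3 K

Resistance network (inner→outer):
  R'_conv,in = 1/(2πr h) = 1/(2π·0.0265·1160) = 0.005177 m·K/W
  R'_carbon steel = ln(0.0333/0.0265)/(2πk) = 0.2284/(2π·50.7) = 7.170×10^-4 m·K/W
  R'_calcium silicate = ln(0.0639/0.0333)/(2πk) = 0.6518/(2π·0.0664) = 1.562 m·K/W
  R'_vermiculite board = ln(0.0732/0.0639)/(2πk) = 0.1359/(2π·0.0729) = 0.2966 m·K/W
ΣR = 0.005177 + 7.170×10^-4 + 1.562 + 0.2966 = 1.864 m·K/W
Q' = ΔT/ΣR = (558 K − 307.4 K)/1.864 = 134.4 W/m
From the inner boundary to the calcium silicate/vermiculite board interface, ΣR_partial = 1.568 m·K/W.
T_interface = T_in − Q'·ΣR_partial = 558 K − (134.4)(1.568) = 347.3 K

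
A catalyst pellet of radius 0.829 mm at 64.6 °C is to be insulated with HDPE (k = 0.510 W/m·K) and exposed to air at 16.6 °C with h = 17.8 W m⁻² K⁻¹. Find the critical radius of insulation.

r_cr = 5.73 cm

For a sphere, r_cr = 2k_ins/h = 2·0.510/17.8 = 0.0573 m = 5.73 cm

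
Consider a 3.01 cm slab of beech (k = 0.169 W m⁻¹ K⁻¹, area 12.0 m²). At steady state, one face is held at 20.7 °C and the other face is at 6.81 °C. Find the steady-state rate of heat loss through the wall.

Q = 936 W

Q = kA·ΔT/L = 0.169 × 12.0 × |20.7 °C − 6.81 °C| / 0.0301 = 936 W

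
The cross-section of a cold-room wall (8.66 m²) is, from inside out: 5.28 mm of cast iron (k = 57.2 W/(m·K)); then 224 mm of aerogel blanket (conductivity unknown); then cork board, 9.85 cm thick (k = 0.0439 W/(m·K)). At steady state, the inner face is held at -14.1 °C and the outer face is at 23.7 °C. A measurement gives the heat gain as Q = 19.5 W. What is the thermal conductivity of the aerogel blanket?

ΣR = ΔT/Q = |-14.1 − 23.7|/19.5 = 1.938 K/W
Known resistances:
  R_cast iron = L/(kA) = 0.00528/(57.2·8.66) = 1.066×10^-5 K/W
  R_cork board = L/(kA) = 0.0985/(0.0439·8.66) = 0.2591 K/W
R_aerogel blanket = ΣR − ΣR_known = 1.938 − 0.2591 = 1.679 K/W
L/(kA) = 1.679 ⇒ k = 0.224/(1.679·8.66) = 0.0154 W/m·K

k = 0.0154 W/m·K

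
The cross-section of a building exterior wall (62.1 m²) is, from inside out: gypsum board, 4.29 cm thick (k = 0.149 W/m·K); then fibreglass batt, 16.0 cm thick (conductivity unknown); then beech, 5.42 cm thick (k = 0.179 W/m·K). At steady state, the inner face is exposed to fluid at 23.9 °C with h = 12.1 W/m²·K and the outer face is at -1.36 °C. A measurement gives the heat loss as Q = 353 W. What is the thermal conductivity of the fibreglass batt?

ΣR = ΔT/Q = |23.9 − -1.36|/353 = 0.07156 K/W
Known resistances:
  R_conv,in = 1/(hA) = 1/(12.1·62.1) = 0.001331 K/W
  R_gypsum board = L/(kA) = 0.0429/(0.149·62.1) = 0.004636 K/W
  R_beech = L/(kA) = 0.0542/(0.179·62.1) = 0.004876 K/W
R_fibreglass batt = ΣR − ΣR_known = 0.07156 − 0.01084 = 0.06072 K/W
L/(kA) = 0.06072 ⇒ k = 0.160/(0.06072·62.1) = 0.0424 W/m·K

k = 0.0424 W/m·K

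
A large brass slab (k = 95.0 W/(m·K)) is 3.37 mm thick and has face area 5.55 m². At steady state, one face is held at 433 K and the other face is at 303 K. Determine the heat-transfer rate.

Q = kA·ΔT/L = 95.0 × 5.55 × |433 K − 303 K| / 0.00337 = 2.03×10^7 W

Q = 2.03×10^7 W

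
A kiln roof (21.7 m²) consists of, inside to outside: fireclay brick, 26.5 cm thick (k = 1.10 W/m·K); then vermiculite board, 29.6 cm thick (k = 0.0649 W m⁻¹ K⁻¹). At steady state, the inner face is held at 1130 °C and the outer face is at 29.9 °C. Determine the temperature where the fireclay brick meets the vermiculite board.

Treat each layer as a resistance in series:
  R_fireclay brick = L/(kA) = 0.265/(1.10·21.7) = 0.01110 K/W
  R_vermiculite board = L/(kA) = 0.296/(0.0649·21.7) = 0.2102 K/W
ΣR = 0.01110 + 0.2102 = 0.2213 K/W
Q = ΔT/ΣR = (1130 °C − 29.9 °C)/0.2213 = 4971 W
From the inner boundary to the fireclay brick/vermiculite board interface, ΣR_partial = 0.01110 K/W.
T_interface = T_in − Q·ΣR_partial = 1130 °C − (4971)(0.01110) = 1075 °C

T = 1075 °C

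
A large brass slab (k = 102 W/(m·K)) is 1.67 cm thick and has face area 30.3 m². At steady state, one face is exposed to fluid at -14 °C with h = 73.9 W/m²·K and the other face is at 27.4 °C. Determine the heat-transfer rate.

Treat each layer as a resistance in series:
  R_conv,in = 1/(hA) = 1/(73.9·30.3) = 4.466×10^-4 K/W
  R_brass = L/(kA) = 0.0167/(102·30.3) = 5.403×10^-6 K/W
ΣR = 4.466×10^-4 + 5.403×10^-6 = 4.520×10^-4 K/W
Q = ΔT/ΣR = (-14 °C − 27.4 °C)/4.520×10^-4 = -91600 W
(Negative Q ⇒ heat flows inward; heat gain = 91600 W.)

Q = 91.6 kW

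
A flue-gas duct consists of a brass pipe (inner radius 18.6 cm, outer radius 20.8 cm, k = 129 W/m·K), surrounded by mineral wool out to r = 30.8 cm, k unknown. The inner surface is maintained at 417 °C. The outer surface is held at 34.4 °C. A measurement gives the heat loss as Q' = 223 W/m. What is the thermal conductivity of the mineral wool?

k = 0.0364 W/m·K

ΣR = ΔT/Q' = |417 − 34.4|/223 = 1.716 m·K/W
Known resistances:
  R'_brass = ln(0.208/0.186)/(2πk) = 0.1118/(2π·129) = 1.379×10^-4 m·K/W
R_mineral wool = ΣR − ΣR_known = 1.716 − 1.379×10^-4 = 1.716 m·K/W
ln(r₂/r₁)/(2πk) = 1.716 ⇒ k = 0.3926/(2π·1.716) = 0.0364 W/m·K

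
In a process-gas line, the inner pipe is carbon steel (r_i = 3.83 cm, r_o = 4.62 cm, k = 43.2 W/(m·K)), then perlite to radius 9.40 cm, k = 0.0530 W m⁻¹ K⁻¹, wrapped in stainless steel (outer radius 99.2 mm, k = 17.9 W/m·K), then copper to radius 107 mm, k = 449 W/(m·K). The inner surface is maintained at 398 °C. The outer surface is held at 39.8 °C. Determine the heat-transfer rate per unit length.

Q' = 168 W/m

Series thermal resistances, inner to outer:
  R'_carbon steel = ln(0.0462/0.0383)/(2πk) = 0.1875/(2π·43.2) = 6.909×10^-4 m·K/W
  R'_perlite = ln(0.0940/0.0462)/(2πk) = 0.7103/(2π·0.0530) = 2.133 m·K/W
  R'_stainless steel = ln(0.0992/0.0940)/(2πk) = 0.05384/(2π·17.9) = 4.787×10^-4 m·K/W
  R'_copper = ln(0.107/0.0992)/(2πk) = 0.07569/(2π·449) = 2.683×10^-5 m·K/W
ΣR = 6.909×10^-4 + 2.133 + 4.787×10^-4 + 2.683×10^-5 = 2.134 m·K/W
Q' = ΔT/ΣR = (398 °C − 39.8 °C)/2.134 = 168 W/m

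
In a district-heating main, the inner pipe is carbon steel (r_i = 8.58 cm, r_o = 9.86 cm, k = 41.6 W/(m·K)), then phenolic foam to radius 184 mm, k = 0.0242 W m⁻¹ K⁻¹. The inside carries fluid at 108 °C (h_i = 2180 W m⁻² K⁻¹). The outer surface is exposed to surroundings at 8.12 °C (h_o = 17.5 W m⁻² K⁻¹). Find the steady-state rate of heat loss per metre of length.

Q' = 24.0 W/m

Series thermal resistances, inner to outer:
  R'_conv,in = 1/(2πr h) = 1/(2π·0.0858·2180) = 8.509×10^-4 m·K/W
  R'_carbon steel = ln(0.0986/0.0858)/(2πk) = 0.1391/(2π·41.6) = 5.320×10^-4 m·K/W
  R'_phenolic foam = ln(0.184/0.0986)/(2πk) = 0.6239/(2π·0.0242) = 4.103 m·K/W
  R'_conv,out = 1/(2πr h) = 1/(2π·0.184·17.5) = 0.04943 m·K/W
ΣR = 8.509×10^-4 + 5.320×10^-4 + 4.103 + 0.04943 = 4.154 m·K/W
Q' = ΔT/ΣR = (108 °C − 8.12 °C)/4.154 = 24.0 W/m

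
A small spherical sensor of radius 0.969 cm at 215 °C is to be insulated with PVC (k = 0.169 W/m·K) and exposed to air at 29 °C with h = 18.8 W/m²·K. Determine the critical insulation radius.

For a sphere, r_cr = 2k_ins/h = 2·0.169/18.8 = 0.0180 m = 1.80 cm

r_cr = 1.80 cm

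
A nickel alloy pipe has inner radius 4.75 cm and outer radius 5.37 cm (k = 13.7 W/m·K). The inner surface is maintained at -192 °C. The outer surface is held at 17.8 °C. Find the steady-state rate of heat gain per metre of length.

Q' = 2πk·ΔT/ln(r₂/r₁) = 2π × 13.7 × 209.8 / ln(0.0537/0.0475) = 1.47×10^5 W/m

Q' = 1.47×10^5 W/m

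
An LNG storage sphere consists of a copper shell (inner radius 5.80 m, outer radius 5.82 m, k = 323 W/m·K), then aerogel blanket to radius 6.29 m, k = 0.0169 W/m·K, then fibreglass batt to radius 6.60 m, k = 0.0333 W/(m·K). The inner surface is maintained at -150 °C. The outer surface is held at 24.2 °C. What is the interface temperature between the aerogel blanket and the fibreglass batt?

T = -15.5 °C

Resistance network (inner→outer):
  R_copper = (1/5.80 − 1/5.82)/(4πk) = 5.925×10^-4/(4π·323) = 1.460×10^-7 K/W
  R_aerogel blanket = (1/5.82 − 1/6.29)/(4πk) = 0.01284/(4π·0.0169) = 0.06045 K/W
  R_fibreglass batt = (1/6.29 − 1/6.60)/(4πk) = 0.007467/(4π·0.0333) = 0.01784 K/W
ΣR = 1.460×10^-7 + 0.06045 + 0.01784 = 0.07829 K/W
Q = ΔT/ΣR = (-150 °C − 24.2 °C)/0.07829 = -2225 W
From the inner boundary to the aerogel blanket/fibreglass batt interface, ΣR_partial = 0.06045 K/W.
T_interface = T_in − Q·ΣR_partial = -150 °C − (-2225)(0.06045) = -15.5 °C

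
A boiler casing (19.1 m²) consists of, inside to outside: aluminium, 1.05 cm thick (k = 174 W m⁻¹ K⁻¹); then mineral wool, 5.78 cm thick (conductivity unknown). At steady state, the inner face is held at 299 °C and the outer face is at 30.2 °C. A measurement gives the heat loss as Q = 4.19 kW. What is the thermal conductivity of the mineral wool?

k = 0.0472 W/m·K

ΣR = ΔT/Q = |299 − 30.2|/4190 = 0.06415 K/W
Known resistances:
  R_aluminium = L/(kA) = 0.0105/(174·19.1) = 3.159×10^-6 K/W
R_mineral wool = ΣR − ΣR_known = 0.06415 − 3.159×10^-6 = 0.06415 K/W
L/(kA) = 0.06415 ⇒ k = 0.0578/(0.06415·19.1) = 0.0472 W/m·K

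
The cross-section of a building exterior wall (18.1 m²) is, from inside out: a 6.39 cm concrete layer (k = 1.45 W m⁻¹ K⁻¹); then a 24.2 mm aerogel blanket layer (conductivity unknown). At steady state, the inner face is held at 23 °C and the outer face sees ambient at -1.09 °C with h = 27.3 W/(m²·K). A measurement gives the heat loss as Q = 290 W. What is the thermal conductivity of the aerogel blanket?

ΣR = ΔT/Q = |23 − -1.09|/290 = 0.08307 K/W
Known resistances:
  R_concrete = L/(kA) = 0.0639/(1.45·18.1) = 0.002435 K/W
  R_conv,out = 1/(hA) = 1/(27.3·18.1) = 0.002024 K/W
R_aerogel blanket = ΣR − ΣR_known = 0.08307 − 0.004459 = 0.07861 K/W
L/(kA) = 0.07861 ⇒ k = 0.0242/(0.07861·18.1) = 0.0170 W/m·K

k = 0.0170 W/m·K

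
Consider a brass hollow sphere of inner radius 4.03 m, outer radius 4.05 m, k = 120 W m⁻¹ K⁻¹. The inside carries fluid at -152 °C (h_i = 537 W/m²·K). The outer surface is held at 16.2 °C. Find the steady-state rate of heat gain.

Treat each layer as a resistance in series:
  R_conv,in = 1/(4πr²h) = 1/(4π·4.03²·537) = 9.124×10^-6 K/W
  R_brass = (1/4.03 − 1/4.05)/(4πk) = 0.001225/(4π·120) = 8.126×10^-7 K/W
ΣR = 9.124×10^-6 + 8.126×10^-7 = 9.937×10^-6 K/W
Q = ΔT/ΣR = (-152 °C − 16.2 °C)/9.937×10^-6 = -1.69×10^7 W
(Negative Q ⇒ heat flows inward; heat gain = 1.69×10^7 W.)

Q = 16900 kW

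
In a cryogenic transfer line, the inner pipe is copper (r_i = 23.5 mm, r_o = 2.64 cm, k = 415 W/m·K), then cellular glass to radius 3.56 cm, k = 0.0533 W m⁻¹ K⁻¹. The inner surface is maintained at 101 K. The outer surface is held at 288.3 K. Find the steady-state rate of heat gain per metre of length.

Q' = 210 W/m

Resistance network (inner→outer):
  R'_copper = ln(0.0264/0.0235)/(2πk) = 0.1164/(2π·415) = 4.463×10^-5 m·K/W
  R'_cellular glass = ln(0.0356/0.0264)/(2πk) = 0.2990/(2π·0.0533) = 0.8928 m·K/W
ΣR = 4.463×10^-5 + 0.8928 = 0.8928 m·K/W
Q' = ΔT/ΣR = (101 K − 288.3 K)/0.8928 = -210 W/m
(Negative Q' ⇒ heat flows inward; heat gain = 210 W/m.)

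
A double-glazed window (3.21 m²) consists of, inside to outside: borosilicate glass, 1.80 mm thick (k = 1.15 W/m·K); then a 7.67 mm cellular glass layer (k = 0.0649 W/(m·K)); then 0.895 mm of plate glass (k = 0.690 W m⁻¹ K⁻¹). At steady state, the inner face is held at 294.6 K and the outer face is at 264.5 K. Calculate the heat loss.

Q = 798 W

Series thermal resistances, inner to outer:
  R_borosilicate glass = L/(kA) = 0.00180/(1.15·3.21) = 4.876×10^-4 K/W
  R_cellular glass = L/(kA) = 0.00767/(0.0649·3.21) = 0.03682 K/W
  R_plate glass = L/(kA) = 8.95×10^-4/(0.690·3.21) = 4.041×10^-4 K/W
ΣR = 4.876×10^-4 + 0.03682 + 4.041×10^-4 = 0.03771 K/W
Q = ΔT/ΣR = (294.6 K − 264.5 K)/0.03771 = 798 W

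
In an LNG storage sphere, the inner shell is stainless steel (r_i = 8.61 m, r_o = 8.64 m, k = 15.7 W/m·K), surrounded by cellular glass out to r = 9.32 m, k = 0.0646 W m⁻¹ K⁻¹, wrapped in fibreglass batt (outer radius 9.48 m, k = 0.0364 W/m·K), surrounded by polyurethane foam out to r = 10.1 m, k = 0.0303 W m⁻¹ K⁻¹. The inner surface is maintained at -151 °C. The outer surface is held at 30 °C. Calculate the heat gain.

Treat each layer as a resistance in series:
  R_stainless steel = (1/8.61 − 1/8.64)/(4πk) = 4.033×10^-4/(4π·15.7) = 2.044×10^-6 K/W
  R_cellular glass = (1/8.64 − 1/9.32)/(4πk) = 0.008445/(4π·0.0646) = 0.01040 K/W
  R_fibreglass batt = (1/9.32 − 1/9.48)/(4πk) = 0.001811/(4π·0.0364) = 0.003959 K/W
  R_polyurethane foam = (1/9.48 − 1/10.1)/(4πk) = 0.006475/(4π·0.0303) = 0.01701 K/W
ΣR = 2.044×10^-6 + 0.01040 + 0.003959 + 0.01701 = 0.03137 K/W
Q = ΔT/ΣR = (-151 °C − 30 °C)/0.03137 = -5770 W
(Negative Q ⇒ heat flows inward; heat gain = 5770 W.)

Q = 5.77 kW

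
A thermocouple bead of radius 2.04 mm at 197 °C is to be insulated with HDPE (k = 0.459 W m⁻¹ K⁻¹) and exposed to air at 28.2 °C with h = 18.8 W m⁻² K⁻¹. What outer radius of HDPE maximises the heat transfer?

For a sphere, r_cr = 2k_ins/h = 2·0.459/18.8 = 0.0488 m = 4.88 cm

r_cr = 4.88 cm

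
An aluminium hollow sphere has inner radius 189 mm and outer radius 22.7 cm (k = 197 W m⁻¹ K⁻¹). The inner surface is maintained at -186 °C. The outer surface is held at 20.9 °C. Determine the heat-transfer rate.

Q = 4πk·ΔT/(1/r₁ − 1/r₂) = 4π × 197 × 206.9 / (1/0.189 − 1/0.227) = 5.78×10^5 W

Q = 5.78×10^5 W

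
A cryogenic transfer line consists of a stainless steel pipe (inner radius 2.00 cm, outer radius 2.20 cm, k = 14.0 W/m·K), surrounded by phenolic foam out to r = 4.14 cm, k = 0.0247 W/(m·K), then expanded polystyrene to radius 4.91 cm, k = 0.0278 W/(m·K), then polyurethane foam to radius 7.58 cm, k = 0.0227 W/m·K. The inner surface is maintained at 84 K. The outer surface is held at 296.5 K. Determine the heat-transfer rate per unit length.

Series thermal resistances, inner to outer:
  R'_stainless steel = ln(0.0220/0.0200)/(2πk) = 0.09531/(2π·14.0) = 0.001084 m·K/W
  R'_phenolic foam = ln(0.0414/0.0220)/(2πk) = 0.6322/(2π·0.0247) = 4.074 m·K/W
  R'_expanded polystyrene = ln(0.0491/0.0414)/(2πk) = 0.1706/(2π·0.0278) = 0.9766 m·K/W
  R'_polyurethane foam = ln(0.0758/0.0491)/(2πk) = 0.4342/(2π·0.0227) = 3.045 m·K/W
ΣR = 0.001084 + 4.074 + 0.9766 + 3.045 = 8.097 m·K/W
Q' = ΔT/ΣR = (84 K − 296.5 K)/8.097 = -26.2 W/m
(Negative Q' ⇒ heat flows inward; heat gain = 26.2 W/m.)

Q' = 26.2 W/m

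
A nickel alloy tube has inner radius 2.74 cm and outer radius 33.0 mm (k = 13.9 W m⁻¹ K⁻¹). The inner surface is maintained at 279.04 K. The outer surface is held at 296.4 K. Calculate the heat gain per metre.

Q' = 8.15 kW/m

Q' = 2πk·ΔT/ln(r₂/r₁) = 2π × 13.9 × 17.36 / ln(0.0330/0.0274) = 8150 W/m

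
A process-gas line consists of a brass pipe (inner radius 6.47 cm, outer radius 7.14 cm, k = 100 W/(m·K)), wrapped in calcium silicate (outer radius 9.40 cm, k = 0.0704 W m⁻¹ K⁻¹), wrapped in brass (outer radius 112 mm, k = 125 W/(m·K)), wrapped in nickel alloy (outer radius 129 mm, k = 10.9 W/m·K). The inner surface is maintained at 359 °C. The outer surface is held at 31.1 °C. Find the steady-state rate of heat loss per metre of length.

Q' = 525 W/m

Treat each layer as a resistance in series:
  R'_brass = ln(0.0714/0.0647)/(2πk) = 0.09854/(2π·100) = 1.568×10^-4 m·K/W
  R'_calcium silicate = ln(0.0940/0.0714)/(2πk) = 0.2750/(2π·0.0704) = 0.6217 m·K/W
  R'_brass = ln(0.112/0.0940)/(2πk) = 0.1752/(2π·125) = 2.231×10^-4 m·K/W
  R'_nickel alloy = ln(0.129/0.112)/(2πk) = 0.1413/(2π·10.9) = 0.002063 m·K/W
ΣR = 1.568×10^-4 + 0.6217 + 2.231×10^-4 + 0.002063 = 0.6241 m·K/W
Q' = ΔT/ΣR = (359 °C − 31.1 °C)/0.6241 = 525 W/m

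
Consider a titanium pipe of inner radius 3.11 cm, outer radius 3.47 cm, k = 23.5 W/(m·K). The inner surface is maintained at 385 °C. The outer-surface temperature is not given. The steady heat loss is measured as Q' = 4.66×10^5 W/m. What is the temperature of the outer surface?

Series resistances:
  R'_titanium = ln(0.0347/0.0311)/(2πk) = 0.1095/(2π·23.5) = 7.418×10^-4 m·K/W
ΣR = 7.418×10^-4 m·K/W
ΔT = Q'·ΣR = 4.66×10^5 × 7.418×10^-4 = 345.7 K
Heat flows outward, so T_out = T_in − ΔT = 385 − 345.7 = 39.3 °C

T_out = 39.3 °C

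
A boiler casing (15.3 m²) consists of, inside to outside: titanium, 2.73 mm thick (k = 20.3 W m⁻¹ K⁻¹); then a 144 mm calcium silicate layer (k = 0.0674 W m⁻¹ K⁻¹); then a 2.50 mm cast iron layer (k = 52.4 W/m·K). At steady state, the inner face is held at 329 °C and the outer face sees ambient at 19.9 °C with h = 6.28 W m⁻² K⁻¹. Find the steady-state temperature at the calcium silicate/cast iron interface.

T = 41.3 °C

Series thermal resistances, inner to outer:
  R_titanium = L/(kA) = 0.00273/(20.3·15.3) = 8.790×10^-6 K/W
  R_calcium silicate = L/(kA) = 0.144/(0.0674·15.3) = 0.1396 K/W
  R_cast iron = L/(kA) = 0.00250/(52.4·15.3) = 3.118×10^-6 K/W
  R_conv,out = 1/(hA) = 1/(6.28·15.3) = 0.01041 K/W
ΣR = 8.790×10^-6 + 0.1396 + 3.118×10^-6 + 0.01041 = 0.1500 K/W
Q = ΔT/ΣR = (329 °C − 19.9 °C)/0.1500 = 2061 W
From the inner boundary to the calcium silicate/cast iron interface, ΣR_partial = 0.1396 K/W.
T_interface = T_in − Q·ΣR_partial = 329 °C − (2061)(0.1396) = 41.3 °C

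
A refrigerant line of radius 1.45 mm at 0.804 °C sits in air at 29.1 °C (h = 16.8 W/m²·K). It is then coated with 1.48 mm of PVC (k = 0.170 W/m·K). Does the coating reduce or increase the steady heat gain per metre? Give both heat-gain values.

increases: 4.33 → 7.27 W/m

Critical radius for a cylinder: r_cr = k/h = 0.0101 m = 1.01 cm.
Outer radius after coating: r₂ = 0.00145 + 0.00148 = 0.00293 m.
Since r₁ < r_cr and r₂ ≤ r_cr, the coating moves toward the maximum at r_cr — heat gain rises.
Bare: R = 1/(2πr₁h) = 6.533 m·K/W; Q = 28.296/6.533 = 4.33 W/m.
Coated: R = R_cond + R_conv = 3.892 m·K/W; Q = 28.296/3.892 = 7.27 W/m.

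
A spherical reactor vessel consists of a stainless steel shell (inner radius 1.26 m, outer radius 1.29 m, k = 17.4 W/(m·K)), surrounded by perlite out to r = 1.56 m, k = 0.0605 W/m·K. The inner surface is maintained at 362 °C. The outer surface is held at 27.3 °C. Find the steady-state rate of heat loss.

Q = 1900 W

Resistance network (inner→outer):
  R_stainless steel = (1/1.26 − 1/1.29)/(4πk) = 0.01846/(4π·17.4) = 8.441×10^-5 K/W
  R_perlite = (1/1.29 − 1/1.56)/(4πk) = 0.1342/(4π·0.0605) = 0.1765 K/W
ΣR = 8.441×10^-5 + 0.1765 = 0.1766 K/W
Q = ΔT/ΣR = (362 °C − 27.3 °C)/0.1766 = 1900 W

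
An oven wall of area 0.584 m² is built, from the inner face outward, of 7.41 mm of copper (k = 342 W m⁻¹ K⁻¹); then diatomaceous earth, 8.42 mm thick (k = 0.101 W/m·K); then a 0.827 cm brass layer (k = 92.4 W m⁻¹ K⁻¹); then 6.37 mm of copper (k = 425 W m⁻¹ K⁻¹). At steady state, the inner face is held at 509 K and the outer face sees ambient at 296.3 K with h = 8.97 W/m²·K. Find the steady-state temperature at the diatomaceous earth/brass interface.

Series thermal resistances, inner to outer:
  R_copper = L/(kA) = 0.00741/(342·0.584) = 3.710×10^-5 K/W
  R_diatomaceous earth = L/(kA) = 0.00842/(0.101·0.584) = 0.1428 K/W
  R_brass = L/(kA) = 0.00827/(92.4·0.584) = 1.533×10^-4 K/W
  R_copper = L/(kA) = 0.00637/(425·0.584) = 2.566×10^-5 K/W
  R_conv,out = 1/(hA) = 1/(8.97·0.584) = 0.1909 K/W
ΣR = 3.710×10^-5 + 0.1428 + 1.533×10^-4 + 2.566×10^-5 + 0.1909 = 0.3339 K/W
Q = ΔT/ΣR = (509 K − 296.3 K)/0.3339 = 637.0 W
From the inner boundary to the diatomaceous earth/brass interface, ΣR_partial = 0.1428 K/W.
T_interface = T_in − Q·ΣR_partial = 509 K − (637.0)(0.1428) = 418 K

T = 418 K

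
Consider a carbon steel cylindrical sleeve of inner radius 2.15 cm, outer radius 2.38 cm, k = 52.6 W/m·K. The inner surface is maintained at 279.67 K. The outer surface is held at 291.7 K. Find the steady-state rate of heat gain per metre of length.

Q' = 2πk·ΔT/ln(r₂/r₁) = 2π × 52.6 × 12.03 / ln(0.0238/0.0215) = 39100 W/m

Q' = 39.1 kW/m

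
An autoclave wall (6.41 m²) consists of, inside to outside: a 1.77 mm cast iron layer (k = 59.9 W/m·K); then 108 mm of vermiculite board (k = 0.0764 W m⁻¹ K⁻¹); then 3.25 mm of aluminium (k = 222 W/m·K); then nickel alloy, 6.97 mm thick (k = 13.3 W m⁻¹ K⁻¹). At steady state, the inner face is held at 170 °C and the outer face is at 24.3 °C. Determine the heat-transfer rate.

Q = 660 W

Resistance network (inner→outer):
  R_cast iron = L/(kA) = 0.00177/(59.9·6.41) = 4.610×10^-6 K/W
  R_vermiculite board = L/(kA) = 0.108/(0.0764·6.41) = 0.2205 K/W
  R_aluminium = L/(kA) = 0.00325/(222·6.41) = 2.284×10^-6 K/W
  R_nickel alloy = L/(kA) = 0.00697/(13.3·6.41) = 8.176×10^-5 K/W
ΣR = 4.610×10^-6 + 0.2205 + 2.284×10^-6 + 8.176×10^-5 = 0.2206 K/W
Q = ΔT/ΣR = (170 °C − 24.3 °C)/0.2206 = 660 W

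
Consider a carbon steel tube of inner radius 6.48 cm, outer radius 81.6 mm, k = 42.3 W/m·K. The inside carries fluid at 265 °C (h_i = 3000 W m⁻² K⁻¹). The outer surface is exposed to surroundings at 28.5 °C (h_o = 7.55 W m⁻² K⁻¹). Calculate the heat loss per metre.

Series thermal resistances, inner to outer:
  R'_conv,in = 1/(2πr h) = 1/(2π·0.0648·3000) = 8.187×10^-4 m·K/W
  R'_carbon steel = ln(0.0816/0.0648)/(2πk) = 0.2305/(2π·42.3) = 8.674×10^-4 m·K/W
  R'_conv,out = 1/(2πr h) = 1/(2π·0.0816·7.55) = 0.2583 m·K/W
ΣR = 8.187×10^-4 + 8.674×10^-4 + 0.2583 = 0.2600 m·K/W
Q' = ΔT/ΣR = (265 °C − 28.5 °C)/0.2600 = 910 W/m

Q' = 910 W/m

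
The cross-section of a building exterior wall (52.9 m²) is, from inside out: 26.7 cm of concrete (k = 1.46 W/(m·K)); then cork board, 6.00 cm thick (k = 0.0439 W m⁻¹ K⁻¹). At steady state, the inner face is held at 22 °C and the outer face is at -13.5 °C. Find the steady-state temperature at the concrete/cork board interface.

T = 17.8 °C

Resistance network (inner→outer):
  R_concrete = L/(kA) = 0.267/(1.46·52.9) = 0.003457 K/W
  R_cork board = L/(kA) = 0.0600/(0.0439·52.9) = 0.02584 K/W
ΣR = 0.003457 + 0.02584 = 0.02930 K/W
Q = ΔT/ΣR = (22 °C − -13.5 °C)/0.02930 = 1212 W
From the inner boundary to the concrete/cork board interface, ΣR_partial = 0.003457 K/W.
T_interface = T_in − Q·ΣR_partial = 22 °C − (1212)(0.003457) = 17.8 °C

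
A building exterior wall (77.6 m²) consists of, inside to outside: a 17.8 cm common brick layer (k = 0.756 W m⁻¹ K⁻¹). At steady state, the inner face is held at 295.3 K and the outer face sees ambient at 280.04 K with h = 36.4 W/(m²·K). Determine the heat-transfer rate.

Q = 4500 W

Resistance network (inner→outer):
  R_common brick = L/(kA) = 0.178/(0.756·77.6) = 0.003034 K/W
  R_conv,out = 1/(hA) = 1/(36.4·77.6) = 3.540×10^-4 K/W
ΣR = 0.003034 + 3.540×10^-4 = 0.003388 K/W
Q = ΔT/ΣR = (295.3 K − 280.04 K)/0.003388 = 4500 W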